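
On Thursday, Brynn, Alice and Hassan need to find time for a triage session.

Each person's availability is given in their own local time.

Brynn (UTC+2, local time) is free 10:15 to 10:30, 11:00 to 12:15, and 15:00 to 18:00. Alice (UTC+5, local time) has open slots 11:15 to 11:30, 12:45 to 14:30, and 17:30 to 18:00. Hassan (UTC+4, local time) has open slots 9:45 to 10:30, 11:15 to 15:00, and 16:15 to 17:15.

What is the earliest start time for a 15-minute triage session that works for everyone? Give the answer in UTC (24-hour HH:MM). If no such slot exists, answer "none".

Brynn → UTC: 08:15–08:30, 09:00–10:15, 13:00–16:00.
Alice → UTC: 06:15–06:30, 07:45–09:30, 12:30–13:00.
Hassan → UTC: 05:45–06:30, 07:15–11:00, 12:15–13:15.
Brynn ∩ Alice: 08:15–08:30, 09:00–09:30.
Brynn ∩ Alice ∩ Hassan: 08:15–08:30, 09:00–09:30.
Windows ≥ 15 min: 08:15–08:30, 09:00–09:30.
Earliest such window starts at 08:15.

08:15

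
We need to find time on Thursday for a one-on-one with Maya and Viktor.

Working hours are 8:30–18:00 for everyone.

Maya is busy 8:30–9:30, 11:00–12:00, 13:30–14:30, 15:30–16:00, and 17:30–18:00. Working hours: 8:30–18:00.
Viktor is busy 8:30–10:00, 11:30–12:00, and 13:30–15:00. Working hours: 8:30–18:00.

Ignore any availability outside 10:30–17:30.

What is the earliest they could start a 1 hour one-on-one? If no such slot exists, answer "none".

12:00

Maya free within 08:30–18:00: 09:30–11:00, 12:00–13:30, 14:30–15:30, 16:00–17:30.
Viktor free within 08:30–18:00: 10:00–11:30, 12:00–13:30, 15:00–18:00.
Maya ∩ Viktor: 10:00–11:00, 12:00–13:30, 15:00–15:30, 16:00–17:30.
Restricted to 10:30–17:30: 10:30–11:00, 12:00–13:30, 15:00–15:30, 16:00–17:30.
Windows ≥ 60 min: 12:00–13:30, 16:00–17:30.
Earliest such window starts at 12:00.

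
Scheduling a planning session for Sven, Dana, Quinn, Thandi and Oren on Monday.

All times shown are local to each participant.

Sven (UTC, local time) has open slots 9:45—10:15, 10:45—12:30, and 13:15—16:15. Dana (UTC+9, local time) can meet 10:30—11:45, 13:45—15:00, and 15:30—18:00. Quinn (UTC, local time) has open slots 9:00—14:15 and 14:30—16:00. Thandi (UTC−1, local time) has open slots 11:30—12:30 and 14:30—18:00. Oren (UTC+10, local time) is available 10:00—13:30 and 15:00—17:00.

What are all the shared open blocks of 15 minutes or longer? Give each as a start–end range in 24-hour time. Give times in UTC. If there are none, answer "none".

Sven → UTC: 09:45–10:15, 10:45–12:30, 13:15–16:15.
Dana → UTC: 01:30–02:45, 04:45–06:00, 06:30–09:00.
Quinn → UTC: 09:00–14:15, 14:30–16:00.
Thandi → UTC: 12:30–13:30, 15:30–19:00.
Oren → UTC: 00:00–03:30, 05:00–07:00.
Sven ∩ Dana: (none).
Sven ∩ Dana ∩ Quinn: (none).
Sven ∩ Dana ∩ Quinn ∩ Thandi: (none).
Sven ∩ Dana ∩ Quinn ∩ Thandi ∩ Oren: (none).
Windows ≥ 15 min: (none).

none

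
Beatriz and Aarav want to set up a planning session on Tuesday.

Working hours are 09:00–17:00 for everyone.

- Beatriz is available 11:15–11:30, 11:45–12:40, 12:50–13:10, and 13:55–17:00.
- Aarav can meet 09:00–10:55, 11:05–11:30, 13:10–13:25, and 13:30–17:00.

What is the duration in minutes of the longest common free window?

185 minutes

Beatriz ∩ Aarav: 11:15–11:30, 13:55–17:00.
Common window lengths: 15, 185 min; longest is 185.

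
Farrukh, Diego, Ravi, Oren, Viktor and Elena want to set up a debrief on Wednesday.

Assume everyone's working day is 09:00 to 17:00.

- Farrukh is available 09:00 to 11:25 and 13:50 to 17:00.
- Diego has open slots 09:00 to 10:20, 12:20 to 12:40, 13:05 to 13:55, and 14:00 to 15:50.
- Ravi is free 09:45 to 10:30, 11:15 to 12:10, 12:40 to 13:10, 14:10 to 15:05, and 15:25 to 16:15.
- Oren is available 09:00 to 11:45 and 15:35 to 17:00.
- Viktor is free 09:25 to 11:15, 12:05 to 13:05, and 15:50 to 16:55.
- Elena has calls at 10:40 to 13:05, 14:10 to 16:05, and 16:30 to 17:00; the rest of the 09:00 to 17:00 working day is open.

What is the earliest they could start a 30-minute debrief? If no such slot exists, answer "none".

Elena free within 09:00–17:00: 09:00–10:40, 13:05–14:10, 16:05–16:30.
Farrukh ∩ Diego: 09:00–10:20, 13:50–13:55, 14:00–15:50.
Farrukh ∩ Diego ∩ Ravi: 09:45–10:20, 14:10–15:05, 15:25–15:50.
Farrukh ∩ Diego ∩ Ravi ∩ Oren: 09:45–10:20, 15:35–15:50.
Farrukh ∩ Diego ∩ Ravi ∩ Oren ∩ Viktor: 09:45–10:20.
Farrukh ∩ Diego ∩ Ravi ∩ Oren ∩ Viktor ∩ Elena: 09:45–10:20.
Windows ≥ 30 min: 09:45–10:20.
Earliest such window starts at 09:45.

09:45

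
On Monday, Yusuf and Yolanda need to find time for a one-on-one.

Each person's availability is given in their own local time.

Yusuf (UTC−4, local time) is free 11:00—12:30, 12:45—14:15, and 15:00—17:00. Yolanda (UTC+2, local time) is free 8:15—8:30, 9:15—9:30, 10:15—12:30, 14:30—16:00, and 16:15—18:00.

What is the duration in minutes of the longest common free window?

60 minutes

Yusuf → UTC: 15:00–16:30, 16:45–18:15, 19:00–21:00.
Yolanda → UTC: 06:15–06:30, 07:15–07:30, 08:15–10:30, 12:30–14:00, 14:15–16:00.
Yusuf ∩ Yolanda: 15:00–16:00.
Single common window of 60 minutes.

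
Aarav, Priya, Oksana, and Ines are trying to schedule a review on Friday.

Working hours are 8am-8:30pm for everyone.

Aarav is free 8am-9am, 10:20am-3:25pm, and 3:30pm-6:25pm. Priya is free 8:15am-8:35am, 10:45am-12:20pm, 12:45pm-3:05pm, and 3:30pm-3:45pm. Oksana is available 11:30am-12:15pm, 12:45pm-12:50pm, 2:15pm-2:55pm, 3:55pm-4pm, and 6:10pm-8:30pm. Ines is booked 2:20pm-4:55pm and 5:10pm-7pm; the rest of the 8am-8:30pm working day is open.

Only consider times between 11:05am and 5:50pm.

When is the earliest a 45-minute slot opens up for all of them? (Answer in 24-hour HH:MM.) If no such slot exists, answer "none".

Ines free within 08:00–20:30: 08:00–14:20, 16:55–17:10, 19:00–20:30.
Aarav ∩ Priya: 08:15–08:35, 10:45–12:20, 12:45–15:05, 15:30–15:45.
Aarav ∩ Priya ∩ Oksana: 11:30–12:15, 12:45–12:50, 14:15–14:55.
Aarav ∩ Priya ∩ Oksana ∩ Ines: 11:30–12:15, 12:45–12:50, 14:15–14:20.
Restricted to 11:05–17:50: 11:30–12:15, 12:45–12:50, 14:15–14:20.
Windows ≥ 45 min: 11:30–12:15.
Earliest such window starts at 11:30.

11:30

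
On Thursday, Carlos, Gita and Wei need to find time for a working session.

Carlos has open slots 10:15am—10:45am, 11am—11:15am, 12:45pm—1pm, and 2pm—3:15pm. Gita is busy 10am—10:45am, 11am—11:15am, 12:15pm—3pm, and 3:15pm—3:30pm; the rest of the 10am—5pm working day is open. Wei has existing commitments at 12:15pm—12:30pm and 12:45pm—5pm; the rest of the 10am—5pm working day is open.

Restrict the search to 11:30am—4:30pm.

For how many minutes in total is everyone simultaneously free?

Gita free within 10:00–17:00: 10:45–11:00, 11:15–12:15, 15:00–15:15, 15:30–17:00.
Wei free within 10:00–17:00: 10:00–12:15, 12:30–12:45.
Carlos ∩ Gita: 15:00–15:15.
Carlos ∩ Gita ∩ Wei: (none).
Restricted to 11:30–16:30: (none).
Total common minutes: 0.

0 minutes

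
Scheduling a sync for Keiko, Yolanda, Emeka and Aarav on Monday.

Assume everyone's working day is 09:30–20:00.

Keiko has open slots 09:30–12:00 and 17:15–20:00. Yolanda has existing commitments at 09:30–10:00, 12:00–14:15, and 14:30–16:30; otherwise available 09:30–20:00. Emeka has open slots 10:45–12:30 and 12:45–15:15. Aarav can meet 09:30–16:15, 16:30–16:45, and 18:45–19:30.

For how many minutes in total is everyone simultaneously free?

Yolanda free within 09:30–20:00: 10:00–12:00, 14:15–14:30, 16:30–20:00.
Keiko ∩ Yolanda: 10:00–12:00, 17:15–20:00.
Keiko ∩ Yolanda ∩ Emeka: 10:45–12:00.
Keiko ∩ Yolanda ∩ Emeka ∩ Aarav: 10:45–12:00.
Total common minutes: 75.

75 minutes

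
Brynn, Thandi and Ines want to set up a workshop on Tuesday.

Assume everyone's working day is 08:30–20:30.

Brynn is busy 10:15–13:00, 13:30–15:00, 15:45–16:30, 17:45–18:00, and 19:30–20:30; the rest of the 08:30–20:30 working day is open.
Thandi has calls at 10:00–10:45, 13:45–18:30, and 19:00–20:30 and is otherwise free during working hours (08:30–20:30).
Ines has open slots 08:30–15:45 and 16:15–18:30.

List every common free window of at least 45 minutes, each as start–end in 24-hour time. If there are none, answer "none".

Brynn free within 08:30–20:30: 08:30–10:15, 13:00–13:30, 15:00–15:45, 16:30–17:45, 18:00–19:30.
Thandi free within 08:30–20:30: 08:30–10:00, 10:45–13:45, 18:30–19:00.
Brynn ∩ Thandi: 08:30–10:00, 13:00–13:30, 18:30–19:00.
Brynn ∩ Thandi ∩ Ines: 08:30–10:00, 13:00–13:30.
Windows ≥ 45 min: 08:30–10:00.

08:30–10:00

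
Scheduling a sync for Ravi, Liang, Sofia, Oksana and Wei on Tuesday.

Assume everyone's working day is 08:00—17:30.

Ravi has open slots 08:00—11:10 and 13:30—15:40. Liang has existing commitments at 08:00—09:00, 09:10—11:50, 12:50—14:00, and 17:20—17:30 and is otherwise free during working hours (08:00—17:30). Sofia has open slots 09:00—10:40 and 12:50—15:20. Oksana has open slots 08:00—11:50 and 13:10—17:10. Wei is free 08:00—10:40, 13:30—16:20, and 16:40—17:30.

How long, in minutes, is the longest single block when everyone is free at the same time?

Liang free within 08:00–17:30: 09:00–09:10, 11:50–12:50, 14:00–17:20.
Ravi ∩ Liang: 09:00–09:10, 14:00–15:40.
Ravi ∩ Liang ∩ Sofia: 09:00–09:10, 14:00–15:20.
Ravi ∩ Liang ∩ Sofia ∩ Oksana: 09:00–09:10, 14:00–15:20.
Ravi ∩ Liang ∩ Sofia ∩ Oksana ∩ Wei: 09:00–09:10, 14:00–15:20.
Common window lengths: 10, 80 min; longest is 80.

80 minutes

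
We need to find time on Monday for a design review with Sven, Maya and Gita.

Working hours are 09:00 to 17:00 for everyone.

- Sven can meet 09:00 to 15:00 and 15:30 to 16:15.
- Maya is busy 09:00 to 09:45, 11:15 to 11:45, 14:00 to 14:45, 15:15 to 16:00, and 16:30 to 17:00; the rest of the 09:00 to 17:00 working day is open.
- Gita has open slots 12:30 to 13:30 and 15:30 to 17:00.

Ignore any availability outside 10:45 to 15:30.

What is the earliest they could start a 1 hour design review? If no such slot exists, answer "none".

Maya free within 09:00–17:00: 09:45–11:15, 11:45–14:00, 14:45–15:15, 16:00–16:30.
Sven ∩ Maya: 09:45–11:15, 11:45–14:00, 14:45–15:00, 16:00–16:15.
Sven ∩ Maya ∩ Gita: 12:30–13:30, 16:00–16:15.
Restricted to 10:45–15:30: 12:30–13:30.
Windows ≥ 60 min: 12:30–13:30.
Earliest such window starts at 12:30.

12:30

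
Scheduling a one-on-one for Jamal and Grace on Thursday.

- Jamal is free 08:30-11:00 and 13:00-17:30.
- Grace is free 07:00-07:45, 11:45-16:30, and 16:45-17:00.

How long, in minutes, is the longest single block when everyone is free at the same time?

Jamal ∩ Grace: 13:00–16:30, 16:45–17:00.
Common window lengths: 210, 15 min; longest is 210.

210 minutes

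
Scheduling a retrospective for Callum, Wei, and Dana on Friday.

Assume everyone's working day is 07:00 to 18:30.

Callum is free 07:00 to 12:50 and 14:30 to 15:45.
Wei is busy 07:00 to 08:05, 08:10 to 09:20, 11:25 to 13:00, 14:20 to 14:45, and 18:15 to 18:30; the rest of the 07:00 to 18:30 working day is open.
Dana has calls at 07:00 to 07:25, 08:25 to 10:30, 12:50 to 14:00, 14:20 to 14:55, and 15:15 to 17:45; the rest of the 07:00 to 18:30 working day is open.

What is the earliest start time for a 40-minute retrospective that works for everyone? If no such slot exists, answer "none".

Wei free within 07:00–18:30: 08:05–08:10, 09:20–11:25, 13:00–14:20, 14:45–18:15.
Dana free within 07:00–18:30: 07:25–08:25, 10:30–12:50, 14:00–14:20, 14:55–15:15, 17:45–18:30.
Callum ∩ Wei: 08:05–08:10, 09:20–11:25, 14:45–15:45.
Callum ∩ Wei ∩ Dana: 08:05–08:10, 10:30–11:25, 14:55–15:15.
Windows ≥ 40 min: 10:30–11:25.
Earliest such window starts at 10:30.

10:30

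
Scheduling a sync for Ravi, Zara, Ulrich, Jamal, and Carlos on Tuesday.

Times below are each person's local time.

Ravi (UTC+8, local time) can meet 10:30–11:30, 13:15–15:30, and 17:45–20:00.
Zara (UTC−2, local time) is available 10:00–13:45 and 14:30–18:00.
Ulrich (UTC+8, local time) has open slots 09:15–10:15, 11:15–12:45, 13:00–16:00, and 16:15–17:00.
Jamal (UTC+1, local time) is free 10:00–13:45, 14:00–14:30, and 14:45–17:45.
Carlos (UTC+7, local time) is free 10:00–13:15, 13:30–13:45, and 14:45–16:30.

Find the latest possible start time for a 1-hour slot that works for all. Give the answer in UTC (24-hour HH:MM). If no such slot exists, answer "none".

none

Ravi → UTC: 02:30–03:30, 05:15–07:30, 09:45–12:00.
Zara → UTC: 12:00–15:45, 16:30–20:00.
Ulrich → UTC: 01:15–02:15, 03:15–04:45, 05:00–08:00, 08:15–09:00.
Jamal → UTC: 09:00–12:45, 13:00–13:30, 13:45–16:45.
Carlos → UTC: 03:00–06:15, 06:30–06:45, 07:45–09:30.
Ravi ∩ Zara: (none).
Ravi ∩ Zara ∩ Ulrich: (none).
Ravi ∩ Zara ∩ Ulrich ∩ Jamal: (none).
Ravi ∩ Zara ∩ Ulrich ∩ Jamal ∩ Carlos: (none).
Windows ≥ 60 min: (none).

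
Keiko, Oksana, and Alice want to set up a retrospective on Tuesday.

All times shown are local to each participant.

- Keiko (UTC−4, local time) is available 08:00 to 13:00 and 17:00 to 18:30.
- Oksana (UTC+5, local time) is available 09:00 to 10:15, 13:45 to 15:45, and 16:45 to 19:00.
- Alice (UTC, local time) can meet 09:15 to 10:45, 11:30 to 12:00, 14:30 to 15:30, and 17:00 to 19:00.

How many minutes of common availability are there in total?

Keiko → UTC: 12:00–17:00, 21:00–22:30.
Oksana → UTC: 04:00–05:15, 08:45–10:45, 11:45–14:00.
Alice → UTC: 09:15–10:45, 11:30–12:00, 14:30–15:30, 17:00–19:00.
Keiko ∩ Oksana: 12:00–14:00.
Keiko ∩ Oksana ∩ Alice: (none).
Total common minutes: 0.

0 minutes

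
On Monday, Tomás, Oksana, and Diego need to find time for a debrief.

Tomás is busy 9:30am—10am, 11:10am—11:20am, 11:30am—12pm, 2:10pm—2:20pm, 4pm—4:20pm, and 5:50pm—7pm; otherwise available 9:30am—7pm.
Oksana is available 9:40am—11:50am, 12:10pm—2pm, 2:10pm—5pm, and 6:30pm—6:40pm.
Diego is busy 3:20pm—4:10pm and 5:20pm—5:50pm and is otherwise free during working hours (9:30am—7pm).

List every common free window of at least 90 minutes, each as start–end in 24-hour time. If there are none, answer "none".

12:10–14:00

Tomás free within 09:30–19:00: 10:00–11:10, 11:20–11:30, 12:00–14:10, 14:20–16:00, 16:20–17:50.
Diego free within 09:30–19:00: 09:30–15:20, 16:10–17:20, 17:50–19:00.
Tomás ∩ Oksana: 10:00–11:10, 11:20–11:30, 12:10–14:00, 14:20–16:00, 16:20–17:00.
Tomás ∩ Oksana ∩ Diego: 10:00–11:10, 11:20–11:30, 12:10–14:00, 14:20–15:20, 16:20–17:00.
Windows ≥ 90 min: 12:10–14:00.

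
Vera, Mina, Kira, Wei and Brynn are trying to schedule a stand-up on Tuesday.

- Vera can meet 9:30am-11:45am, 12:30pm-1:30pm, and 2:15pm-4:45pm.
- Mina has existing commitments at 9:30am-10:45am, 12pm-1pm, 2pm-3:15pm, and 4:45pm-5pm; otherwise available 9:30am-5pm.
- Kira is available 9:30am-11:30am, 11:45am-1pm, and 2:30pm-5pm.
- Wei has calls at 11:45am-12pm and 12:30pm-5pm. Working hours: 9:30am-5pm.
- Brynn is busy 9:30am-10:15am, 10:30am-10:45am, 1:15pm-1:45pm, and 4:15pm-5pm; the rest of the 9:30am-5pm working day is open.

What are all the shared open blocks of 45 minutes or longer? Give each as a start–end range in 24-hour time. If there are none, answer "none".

10:45–11:30

Mina free within 09:30–17:00: 10:45–12:00, 13:00–14:00, 15:15–16:45.
Wei free within 09:30–17:00: 09:30–11:45, 12:00–12:30.
Brynn free within 09:30–17:00: 10:15–10:30, 10:45–13:15, 13:45–16:15.
Vera ∩ Mina: 10:45–11:45, 13:00–13:30, 15:15–16:45.
Vera ∩ Mina ∩ Kira: 10:45–11:30, 15:15–16:45.
Vera ∩ Mina ∩ Kira ∩ Wei: 10:45–11:30.
Vera ∩ Mina ∩ Kira ∩ Wei ∩ Brynn: 10:45–11:30.
Windows ≥ 45 min: 10:45–11:30.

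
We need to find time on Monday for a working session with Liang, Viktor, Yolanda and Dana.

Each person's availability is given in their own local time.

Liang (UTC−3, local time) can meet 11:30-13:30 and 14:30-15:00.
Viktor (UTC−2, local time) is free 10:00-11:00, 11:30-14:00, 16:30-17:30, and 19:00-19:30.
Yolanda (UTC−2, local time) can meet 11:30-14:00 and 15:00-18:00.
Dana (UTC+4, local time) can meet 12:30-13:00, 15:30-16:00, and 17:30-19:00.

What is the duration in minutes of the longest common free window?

30 minutes

Liang → UTC: 14:30–16:30, 17:30–18:00.
Viktor → UTC: 12:00–13:00, 13:30–16:00, 18:30–19:30, 21:00–21:30.
Yolanda → UTC: 13:30–16:00, 17:00–20:00.
Dana → UTC: 08:30–09:00, 11:30–12:00, 13:30–15:00.
Liang ∩ Viktor: 14:30–16:00.
Liang ∩ Viktor ∩ Yolanda: 14:30–16:00.
Liang ∩ Viktor ∩ Yolanda ∩ Dana: 14:30–15:00.
Single common window of 30 minutes.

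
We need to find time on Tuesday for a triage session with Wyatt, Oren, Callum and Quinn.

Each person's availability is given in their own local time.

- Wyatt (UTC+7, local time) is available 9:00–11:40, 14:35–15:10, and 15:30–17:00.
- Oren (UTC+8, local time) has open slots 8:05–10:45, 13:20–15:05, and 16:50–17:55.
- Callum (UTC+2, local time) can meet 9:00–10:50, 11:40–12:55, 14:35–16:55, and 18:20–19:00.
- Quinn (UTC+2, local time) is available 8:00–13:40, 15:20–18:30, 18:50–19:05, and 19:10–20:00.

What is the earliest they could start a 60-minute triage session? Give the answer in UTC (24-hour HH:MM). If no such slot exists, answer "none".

Wyatt → UTC: 02:00–04:40, 07:35–08:10, 08:30–10:00.
Oren → UTC: 00:05–02:45, 05:20–07:05, 08:50–09:55.
Callum → UTC: 07:00–08:50, 09:40–10:55, 12:35–14:55, 16:20–17:00.
Quinn → UTC: 06:00–11:40, 13:20–16:30, 16:50–17:05, 17:10–18:00.
Wyatt ∩ Oren: 02:00–02:45, 08:50–09:55.
Wyatt ∩ Oren ∩ Callum: 09:40–09:55.
Wyatt ∩ Oren ∩ Callum ∩ Quinn: 09:40–09:55.
Windows ≥ 60 min: (none).

none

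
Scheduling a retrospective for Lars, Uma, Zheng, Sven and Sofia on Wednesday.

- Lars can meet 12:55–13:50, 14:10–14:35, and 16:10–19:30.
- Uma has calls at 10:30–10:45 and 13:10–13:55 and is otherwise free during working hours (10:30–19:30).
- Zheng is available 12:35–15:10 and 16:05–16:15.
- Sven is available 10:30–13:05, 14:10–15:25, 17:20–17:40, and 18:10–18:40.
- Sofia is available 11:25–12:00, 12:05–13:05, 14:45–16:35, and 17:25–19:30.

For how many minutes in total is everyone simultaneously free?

10 minutes

Uma free within 10:30–19:30: 10:45–13:10, 13:55–19:30.
Lars ∩ Uma: 12:55–13:10, 14:10–14:35, 16:10–19:30.
Lars ∩ Uma ∩ Zheng: 12:55–13:10, 14:10–14:35, 16:10–16:15.
Lars ∩ Uma ∩ Zheng ∩ Sven: 12:55–13:05, 14:10–14:35.
Lars ∩ Uma ∩ Zheng ∩ Sven ∩ Sofia: 12:55–13:05.
Total common minutes: 10.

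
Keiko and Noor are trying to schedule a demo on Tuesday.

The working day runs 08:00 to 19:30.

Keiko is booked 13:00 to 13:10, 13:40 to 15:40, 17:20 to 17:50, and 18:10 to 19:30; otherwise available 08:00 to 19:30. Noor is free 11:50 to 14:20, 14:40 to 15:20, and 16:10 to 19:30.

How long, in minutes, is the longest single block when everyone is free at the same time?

70 minutes

Keiko free within 08:00–19:30: 08:00–13:00, 13:10–13:40, 15:40–17:20, 17:50–18:10.
Keiko ∩ Noor: 11:50–13:00, 13:10–13:40, 16:10–17:20, 17:50–18:10.
Common window lengths: 70, 30, 70, 20 min; longest is 70.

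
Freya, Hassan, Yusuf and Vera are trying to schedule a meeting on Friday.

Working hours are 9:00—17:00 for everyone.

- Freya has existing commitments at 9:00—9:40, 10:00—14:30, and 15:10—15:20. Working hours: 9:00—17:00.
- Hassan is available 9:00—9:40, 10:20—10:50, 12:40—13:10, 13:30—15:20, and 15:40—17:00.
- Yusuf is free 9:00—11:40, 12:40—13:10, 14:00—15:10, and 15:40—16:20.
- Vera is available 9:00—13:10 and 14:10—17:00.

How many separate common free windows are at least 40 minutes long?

Freya free within 09:00–17:00: 09:40–10:00, 14:30–15:10, 15:20–17:00.
Freya ∩ Hassan: 14:30–15:10, 15:40–17:00.
Freya ∩ Hassan ∩ Yusuf: 14:30–15:10, 15:40–16:20.
Freya ∩ Hassan ∩ Yusuf ∩ Vera: 14:30–15:10, 15:40–16:20.
Windows ≥ 40 min: 14:30–15:10, 15:40–16:20.
That's 2 windows.

2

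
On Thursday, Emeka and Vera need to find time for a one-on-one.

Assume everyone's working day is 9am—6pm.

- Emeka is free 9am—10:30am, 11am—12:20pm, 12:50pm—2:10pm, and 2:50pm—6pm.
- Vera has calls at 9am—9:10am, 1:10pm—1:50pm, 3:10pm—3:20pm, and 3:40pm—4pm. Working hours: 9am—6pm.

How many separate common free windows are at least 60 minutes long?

3

Vera free within 09:00–18:00: 09:10–13:10, 13:50–15:10, 15:20–15:40, 16:00–18:00.
Emeka ∩ Vera: 09:10–10:30, 11:00–12:20, 12:50–13:10, 13:50–14:10, 14:50–15:10, 15:20–15:40, 16:00–18:00.
Windows ≥ 60 min: 09:10–10:30, 11:00–12:20, 16:00–18:00.
That's 3 windows.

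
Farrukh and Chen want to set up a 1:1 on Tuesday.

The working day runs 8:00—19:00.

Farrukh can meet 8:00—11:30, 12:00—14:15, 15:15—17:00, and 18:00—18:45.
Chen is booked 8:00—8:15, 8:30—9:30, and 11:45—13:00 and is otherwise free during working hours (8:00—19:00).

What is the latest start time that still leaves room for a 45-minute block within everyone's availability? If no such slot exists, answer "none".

18:00

Chen free within 08:00–19:00: 08:15–08:30, 09:30–11:45, 13:00–19:00.
Farrukh ∩ Chen: 08:15–08:30, 09:30–11:30, 13:00–14:15, 15:15–17:00, 18:00–18:45.
Windows ≥ 45 min: 09:30–11:30, 13:00–14:15, 15:15–17:00, 18:00–18:45.
Latest start in the last window 18:00–18:45 is 18:45 − 45 min = 18:00.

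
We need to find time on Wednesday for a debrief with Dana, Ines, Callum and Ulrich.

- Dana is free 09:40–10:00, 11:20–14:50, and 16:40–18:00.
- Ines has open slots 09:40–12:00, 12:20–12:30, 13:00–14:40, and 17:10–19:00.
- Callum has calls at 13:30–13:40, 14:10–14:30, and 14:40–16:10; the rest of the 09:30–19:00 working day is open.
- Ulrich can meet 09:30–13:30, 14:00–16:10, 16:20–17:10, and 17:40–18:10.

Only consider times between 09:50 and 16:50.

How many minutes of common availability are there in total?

110 minutes

Callum free within 09:30–19:00: 09:30–13:30, 13:40–14:10, 14:30–14:40, 16:10–19:00.
Dana ∩ Ines: 09:40–10:00, 11:20–12:00, 12:20–12:30, 13:00–14:40, 17:10–18:00.
Dana ∩ Ines ∩ Callum: 09:40–10:00, 11:20–12:00, 12:20–12:30, 13:00–13:30, 13:40–14:10, 14:30–14:40, 17:10–18:00.
Dana ∩ Ines ∩ Callum ∩ Ulrich: 09:40–10:00, 11:20–12:00, 12:20–12:30, 13:00–13:30, 14:00–14:10, 14:30–14:40, 17:40–18:00.
Restricted to 09:50–16:50: 09:50–10:00, 11:20–12:00, 12:20–12:30, 13:00–13:30, 14:00–14:10, 14:30–14:40.
Total common minutes: 10 + 40 + 10 + 30 + 10 + 10 = 110.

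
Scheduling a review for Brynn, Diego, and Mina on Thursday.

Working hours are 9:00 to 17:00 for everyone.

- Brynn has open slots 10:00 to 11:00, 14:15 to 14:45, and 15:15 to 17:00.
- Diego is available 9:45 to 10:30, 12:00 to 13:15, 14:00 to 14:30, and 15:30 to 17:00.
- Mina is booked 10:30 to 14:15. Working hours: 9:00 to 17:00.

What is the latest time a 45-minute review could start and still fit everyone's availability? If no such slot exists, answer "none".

16:15

Mina free within 09:00–17:00: 09:00–10:30, 14:15–17:00.
Brynn ∩ Diego: 10:00–10:30, 14:15–14:30, 15:30–17:00.
Brynn ∩ Diego ∩ Mina: 10:00–10:30, 14:15–14:30, 15:30–17:00.
Windows ≥ 45 min: 15:30–17:00.
Latest start in the last window 15:30–17:00 is 17:00 − 45 min = 16:15.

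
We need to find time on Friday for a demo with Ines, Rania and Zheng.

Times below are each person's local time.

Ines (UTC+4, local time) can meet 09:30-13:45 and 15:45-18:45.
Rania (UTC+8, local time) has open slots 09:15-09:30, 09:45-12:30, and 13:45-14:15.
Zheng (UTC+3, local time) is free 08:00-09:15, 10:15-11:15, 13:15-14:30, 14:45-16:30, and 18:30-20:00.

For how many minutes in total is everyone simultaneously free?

30 minutes

Ines → UTC: 05:30–09:45, 11:45–14:45.
Rania → UTC: 01:15–01:30, 01:45–04:30, 05:45–06:15.
Zheng → UTC: 05:00–06:15, 07:15–08:15, 10:15–11:30, 11:45–13:30, 15:30–17:00.
Ines ∩ Rania: 05:45–06:15.
Ines ∩ Rania ∩ Zheng: 05:45–06:15.
Total common minutes: 30.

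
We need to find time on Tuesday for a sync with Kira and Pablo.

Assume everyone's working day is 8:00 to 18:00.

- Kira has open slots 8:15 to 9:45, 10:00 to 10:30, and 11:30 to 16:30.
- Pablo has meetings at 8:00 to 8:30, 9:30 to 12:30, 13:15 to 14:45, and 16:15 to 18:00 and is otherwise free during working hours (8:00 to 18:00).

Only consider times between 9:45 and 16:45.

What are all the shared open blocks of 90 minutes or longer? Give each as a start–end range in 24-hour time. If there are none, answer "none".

Pablo free within 08:00–18:00: 08:30–09:30, 12:30–13:15, 14:45–16:15.
Kira ∩ Pablo: 08:30–09:30, 12:30–13:15, 14:45–16:15.
Restricted to 09:45–16:45: 12:30–13:15, 14:45–16:15.
Windows ≥ 90 min: 14:45–16:15.

14:45–16:15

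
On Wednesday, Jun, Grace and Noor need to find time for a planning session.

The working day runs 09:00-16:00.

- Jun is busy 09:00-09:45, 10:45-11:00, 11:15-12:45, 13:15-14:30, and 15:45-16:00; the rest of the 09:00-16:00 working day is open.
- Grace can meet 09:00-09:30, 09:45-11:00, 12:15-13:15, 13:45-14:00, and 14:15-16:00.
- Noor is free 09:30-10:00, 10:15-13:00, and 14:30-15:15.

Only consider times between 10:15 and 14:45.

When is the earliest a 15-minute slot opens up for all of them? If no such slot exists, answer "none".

10:15

Jun free within 09:00–16:00: 09:45–10:45, 11:00–11:15, 12:45–13:15, 14:30–15:45.
Jun ∩ Grace: 09:45–10:45, 12:45–13:15, 14:30–15:45.
Jun ∩ Grace ∩ Noor: 09:45–10:00, 10:15–10:45, 12:45–13:00, 14:30–15:15.
Restricted to 10:15–14:45: 10:15–10:45, 12:45–13:00, 14:30–14:45.
Windows ≥ 15 min: 10:15–10:45, 12:45–13:00, 14:30–14:45.
Earliest such window starts at 10:15.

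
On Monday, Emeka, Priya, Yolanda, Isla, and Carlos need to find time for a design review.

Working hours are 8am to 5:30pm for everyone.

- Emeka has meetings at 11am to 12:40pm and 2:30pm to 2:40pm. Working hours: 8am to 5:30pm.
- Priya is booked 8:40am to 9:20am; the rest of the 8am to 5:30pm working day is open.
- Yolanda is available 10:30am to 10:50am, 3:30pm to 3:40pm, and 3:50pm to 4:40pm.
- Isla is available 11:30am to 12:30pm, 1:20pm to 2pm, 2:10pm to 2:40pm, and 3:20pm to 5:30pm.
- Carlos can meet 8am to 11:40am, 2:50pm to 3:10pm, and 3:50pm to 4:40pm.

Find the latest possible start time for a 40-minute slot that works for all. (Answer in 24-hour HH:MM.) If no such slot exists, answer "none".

Emeka free within 08:00–17:30: 08:00–11:00, 12:40–14:30, 14:40–17:30.
Priya free within 08:00–17:30: 08:00–08:40, 09:20–17:30.
Emeka ∩ Priya: 08:00–08:40, 09:20–11:00, 12:40–14:30, 14:40–17:30.
Emeka ∩ Priya ∩ Yolanda: 10:30–10:50, 15:30–15:40, 15:50–16:40.
Emeka ∩ Priya ∩ Yolanda ∩ Isla: 15:30–15:40, 15:50–16:40.
Emeka ∩ Priya ∩ Yolanda ∩ Isla ∩ Carlos: 15:50–16:40.
Windows ≥ 40 min: 15:50–16:40.
Latest start in the last window 15:50–16:40 is 16:40 − 40 min = 16:00.

16:00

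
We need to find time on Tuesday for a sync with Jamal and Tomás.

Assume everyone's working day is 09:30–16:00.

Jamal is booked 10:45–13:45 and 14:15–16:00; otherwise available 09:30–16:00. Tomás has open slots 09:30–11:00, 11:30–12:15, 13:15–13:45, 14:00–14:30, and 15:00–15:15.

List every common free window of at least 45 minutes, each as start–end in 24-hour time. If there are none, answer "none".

Jamal free within 09:30–16:00: 09:30–10:45, 13:45–14:15.
Jamal ∩ Tomás: 09:30–10:45, 14:00–14:15.
Windows ≥ 45 min: 09:30–10:45.

09:30–10:45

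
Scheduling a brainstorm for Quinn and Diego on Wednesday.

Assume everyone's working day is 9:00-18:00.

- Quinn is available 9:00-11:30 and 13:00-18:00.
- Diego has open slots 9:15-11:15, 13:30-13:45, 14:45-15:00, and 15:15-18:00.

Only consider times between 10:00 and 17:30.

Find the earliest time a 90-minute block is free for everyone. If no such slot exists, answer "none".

15:15

Quinn ∩ Diego: 09:15–11:15, 13:30–13:45, 14:45–15:00, 15:15–18:00.
Restricted to 10:00–17:30: 10:00–11:15, 13:30–13:45, 14:45–15:00, 15:15–17:30.
Windows ≥ 90 min: 15:15–17:30.
Earliest such window starts at 15:15.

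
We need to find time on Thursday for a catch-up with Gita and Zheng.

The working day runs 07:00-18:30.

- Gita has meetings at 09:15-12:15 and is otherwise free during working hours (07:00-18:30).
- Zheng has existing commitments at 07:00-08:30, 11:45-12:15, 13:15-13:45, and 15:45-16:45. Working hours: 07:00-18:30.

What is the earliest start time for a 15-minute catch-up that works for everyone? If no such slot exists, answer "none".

Gita free within 07:00–18:30: 07:00–09:15, 12:15–18:30.
Zheng free within 07:00–18:30: 08:30–11:45, 12:15–13:15, 13:45–15:45, 16:45–18:30.
Gita ∩ Zheng: 08:30–09:15, 12:15–13:15, 13:45–15:45, 16:45–18:30.
Windows ≥ 15 min: 08:30–09:15, 12:15–13:15, 13:45–15:45, 16:45–18:30.
Earliest such window starts at 08:30.

08:30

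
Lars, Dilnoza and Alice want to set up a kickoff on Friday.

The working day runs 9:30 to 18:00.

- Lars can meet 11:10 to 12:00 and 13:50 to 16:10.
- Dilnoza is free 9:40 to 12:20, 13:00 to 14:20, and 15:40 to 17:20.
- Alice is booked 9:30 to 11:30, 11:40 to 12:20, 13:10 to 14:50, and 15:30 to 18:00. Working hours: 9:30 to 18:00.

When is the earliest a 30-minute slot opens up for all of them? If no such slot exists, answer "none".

none

Alice free within 09:30–18:00: 11:30–11:40, 12:20–13:10, 14:50–15:30.
Lars ∩ Dilnoza: 11:10–12:00, 13:50–14:20, 15:40–16:10.
Lars ∩ Dilnoza ∩ Alice: 11:30–11:40.
Windows ≥ 30 min: (none).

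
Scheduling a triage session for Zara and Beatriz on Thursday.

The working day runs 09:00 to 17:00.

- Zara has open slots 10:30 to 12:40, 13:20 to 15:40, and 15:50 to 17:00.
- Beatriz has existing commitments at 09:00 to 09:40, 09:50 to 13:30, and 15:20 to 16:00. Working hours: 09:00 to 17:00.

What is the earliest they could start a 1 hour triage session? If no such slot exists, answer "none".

Beatriz free within 09:00–17:00: 09:40–09:50, 13:30–15:20, 16:00–17:00.
Zara ∩ Beatriz: 13:30–15:20, 16:00–17:00.
Windows ≥ 60 min: 13:30–15:20, 16:00–17:00.
Earliest such window starts at 13:30.

13:30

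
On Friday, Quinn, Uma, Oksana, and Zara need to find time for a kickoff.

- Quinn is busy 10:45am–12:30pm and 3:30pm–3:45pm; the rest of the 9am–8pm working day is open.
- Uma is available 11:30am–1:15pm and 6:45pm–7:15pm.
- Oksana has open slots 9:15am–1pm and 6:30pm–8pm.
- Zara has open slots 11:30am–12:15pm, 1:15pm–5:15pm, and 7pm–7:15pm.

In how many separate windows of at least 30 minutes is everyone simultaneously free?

0

Quinn free within 09:00–20:00: 09:00–10:45, 12:30–15:30, 15:45–20:00.
Quinn ∩ Uma: 12:30–13:15, 18:45–19:15.
Quinn ∩ Uma ∩ Oksana: 12:30–13:00, 18:45–19:15.
Quinn ∩ Uma ∩ Oksana ∩ Zara: 19:00–19:15.
Windows ≥ 30 min: (none).
That's 0 windows.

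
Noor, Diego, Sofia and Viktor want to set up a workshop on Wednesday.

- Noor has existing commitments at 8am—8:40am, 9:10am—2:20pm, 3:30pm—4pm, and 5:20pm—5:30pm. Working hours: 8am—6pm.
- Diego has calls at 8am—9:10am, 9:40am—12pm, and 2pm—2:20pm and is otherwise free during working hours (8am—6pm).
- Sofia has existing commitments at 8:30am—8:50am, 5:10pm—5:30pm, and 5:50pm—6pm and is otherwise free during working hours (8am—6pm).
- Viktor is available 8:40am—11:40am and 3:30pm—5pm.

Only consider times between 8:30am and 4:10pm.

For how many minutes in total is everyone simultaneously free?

Noor free within 08:00–18:00: 08:40–09:10, 14:20–15:30, 16:00–17:20, 17:30–18:00.
Diego free within 08:00–18:00: 09:10–09:40, 12:00–14:00, 14:20–18:00.
Sofia free within 08:00–18:00: 08:00–08:30, 08:50–17:10, 17:30–17:50.
Noor ∩ Diego: 14:20–15:30, 16:00–17:20, 17:30–18:00.
Noor ∩ Diego ∩ Sofia: 14:20–15:30, 16:00–17:10, 17:30–17:50.
Noor ∩ Diego ∩ Sofia ∩ Viktor: 16:00–17:00.
Restricted to 08:30–16:10: 16:00–16:10.
Total common minutes: 10.

10 minutes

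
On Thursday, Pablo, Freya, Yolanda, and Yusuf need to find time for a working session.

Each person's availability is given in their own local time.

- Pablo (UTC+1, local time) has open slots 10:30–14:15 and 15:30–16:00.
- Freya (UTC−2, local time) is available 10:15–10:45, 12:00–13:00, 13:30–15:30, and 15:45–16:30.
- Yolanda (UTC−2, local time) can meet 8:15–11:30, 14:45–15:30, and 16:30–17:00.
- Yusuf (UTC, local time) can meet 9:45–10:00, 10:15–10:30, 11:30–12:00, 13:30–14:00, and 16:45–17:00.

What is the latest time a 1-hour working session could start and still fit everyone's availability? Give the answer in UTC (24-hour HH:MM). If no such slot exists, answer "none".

Pablo → UTC: 09:30–13:15, 14:30–15:00.
Freya → UTC: 12:15–12:45, 14:00–15:00, 15:30–17:30, 17:45–18:30.
Yolanda → UTC: 10:15–13:30, 16:45–17:30, 18:30–19:00.
Yusuf → UTC: 09:45–10:00, 10:15–10:30, 11:30–12:00, 13:30–14:00, 16:45–17:00.
Pablo ∩ Freya: 12:15–12:45, 14:30–15:00.
Pablo ∩ Freya ∩ Yolanda: 12:15–12:45.
Pablo ∩ Freya ∩ Yolanda ∩ Yusuf: (none).
Windows ≥ 60 min: (none).

none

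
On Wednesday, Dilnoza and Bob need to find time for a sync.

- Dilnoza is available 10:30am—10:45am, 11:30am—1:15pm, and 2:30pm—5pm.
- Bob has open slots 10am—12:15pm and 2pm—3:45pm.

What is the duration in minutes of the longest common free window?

75 minutes

Dilnoza ∩ Bob: 10:30–10:45, 11:30–12:15, 14:30–15:45.
Common window lengths: 15, 45, 75 min; longest is 75.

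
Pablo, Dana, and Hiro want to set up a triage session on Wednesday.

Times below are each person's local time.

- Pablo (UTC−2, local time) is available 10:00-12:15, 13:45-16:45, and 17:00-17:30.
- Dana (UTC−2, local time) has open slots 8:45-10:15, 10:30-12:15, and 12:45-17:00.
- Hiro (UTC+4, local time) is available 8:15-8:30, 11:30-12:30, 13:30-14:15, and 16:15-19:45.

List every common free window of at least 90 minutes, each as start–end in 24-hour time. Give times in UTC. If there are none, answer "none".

Pablo → UTC: 12:00–14:15, 15:45–18:45, 19:00–19:30.
Dana → UTC: 10:45–12:15, 12:30–14:15, 14:45–19:00.
Hiro → UTC: 04:15–04:30, 07:30–08:30, 09:30–10:15, 12:15–15:45.
Pablo ∩ Dana: 12:00–12:15, 12:30–14:15, 15:45–18:45.
Pablo ∩ Dana ∩ Hiro: 12:30–14:15.
Windows ≥ 90 min: 12:30–14:15.

12:30–14:15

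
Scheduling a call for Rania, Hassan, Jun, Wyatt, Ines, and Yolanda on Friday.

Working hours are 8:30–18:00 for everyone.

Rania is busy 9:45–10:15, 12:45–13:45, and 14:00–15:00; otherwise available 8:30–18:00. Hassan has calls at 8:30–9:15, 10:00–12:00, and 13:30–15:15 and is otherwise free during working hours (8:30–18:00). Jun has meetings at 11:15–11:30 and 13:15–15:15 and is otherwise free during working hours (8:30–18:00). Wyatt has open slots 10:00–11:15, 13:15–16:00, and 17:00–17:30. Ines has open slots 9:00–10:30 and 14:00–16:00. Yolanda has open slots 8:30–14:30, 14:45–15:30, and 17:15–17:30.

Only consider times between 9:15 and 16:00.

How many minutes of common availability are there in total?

Rania free within 08:30–18:00: 08:30–09:45, 10:15–12:45, 13:45–14:00, 15:00–18:00.
Hassan free within 08:30–18:00: 09:15–10:00, 12:00–13:30, 15:15–18:00.
Jun free within 08:30–18:00: 08:30–11:15, 11:30–13:15, 15:15–18:00.
Rania ∩ Hassan: 09:15–09:45, 12:00–12:45, 15:15–18:00.
Rania ∩ Hassan ∩ Jun: 09:15–09:45, 12:00–12:45, 15:15–18:00.
Rania ∩ Hassan ∩ Jun ∩ Wyatt: 15:15–16:00, 17:00–17:30.
Rania ∩ Hassan ∩ Jun ∩ Wyatt ∩ Ines: 15:15–16:00.
Rania ∩ Hassan ∩ Jun ∩ Wyatt ∩ Ines ∩ Yolanda: 15:15–15:30.
Restricted to 09:15–16:00: 15:15–15:30.
Total common minutes: 15.

15 minutes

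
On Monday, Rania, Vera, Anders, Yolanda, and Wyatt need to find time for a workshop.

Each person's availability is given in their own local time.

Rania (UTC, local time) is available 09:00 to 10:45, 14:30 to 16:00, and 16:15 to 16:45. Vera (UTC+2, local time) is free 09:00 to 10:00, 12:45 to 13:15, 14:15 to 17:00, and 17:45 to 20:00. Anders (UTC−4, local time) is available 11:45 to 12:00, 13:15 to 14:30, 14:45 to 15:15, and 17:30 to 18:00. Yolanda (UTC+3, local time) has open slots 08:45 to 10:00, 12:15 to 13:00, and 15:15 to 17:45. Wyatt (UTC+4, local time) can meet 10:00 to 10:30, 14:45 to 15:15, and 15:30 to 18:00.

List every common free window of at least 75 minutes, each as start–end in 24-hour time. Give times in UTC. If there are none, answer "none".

none

Rania → UTC: 09:00–10:45, 14:30–16:00, 16:15–16:45.
Vera → UTC: 07:00–08:00, 10:45–11:15, 12:15–15:00, 15:45–18:00.
Anders → UTC: 15:45–16:00, 17:15–18:30, 18:45–19:15, 21:30–22:00.
Yolanda → UTC: 05:45–07:00, 09:15–10:00, 12:15–14:45.
Wyatt → UTC: 06:00–06:30, 10:45–11:15, 11:30–14:00.
Rania ∩ Vera: 14:30–15:00, 15:45–16:00, 16:15–16:45.
Rania ∩ Vera ∩ Anders: 15:45–16:00.
Rania ∩ Vera ∩ Anders ∩ Yolanda: (none).
Rania ∩ Vera ∩ Anders ∩ Yolanda ∩ Wyatt: (none).
Windows ≥ 75 min: (none).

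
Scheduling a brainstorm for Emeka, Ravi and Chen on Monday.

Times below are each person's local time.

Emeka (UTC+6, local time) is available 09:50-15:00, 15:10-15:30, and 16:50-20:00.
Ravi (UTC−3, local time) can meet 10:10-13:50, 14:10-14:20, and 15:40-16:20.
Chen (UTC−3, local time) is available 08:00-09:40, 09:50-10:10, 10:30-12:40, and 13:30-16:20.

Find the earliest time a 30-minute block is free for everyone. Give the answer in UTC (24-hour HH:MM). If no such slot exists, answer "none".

13:30

Emeka → UTC: 03:50–09:00, 09:10–09:30, 10:50–14:00.
Ravi → UTC: 13:10–16:50, 17:10–17:20, 18:40–19:20.
Chen → UTC: 11:00–12:40, 12:50–13:10, 13:30–15:40, 16:30–19:20.
Emeka ∩ Ravi: 13:10–14:00.
Emeka ∩ Ravi ∩ Chen: 13:30–14:00.
Windows ≥ 30 min: 13:30–14:00.
Earliest such window starts at 13:30.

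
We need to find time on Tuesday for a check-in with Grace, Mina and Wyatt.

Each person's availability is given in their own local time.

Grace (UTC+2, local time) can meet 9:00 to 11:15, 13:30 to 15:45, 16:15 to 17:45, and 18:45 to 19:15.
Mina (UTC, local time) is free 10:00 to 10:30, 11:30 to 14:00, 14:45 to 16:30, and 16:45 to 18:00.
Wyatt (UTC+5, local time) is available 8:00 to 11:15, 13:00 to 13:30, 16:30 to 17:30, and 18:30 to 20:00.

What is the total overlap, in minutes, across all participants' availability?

90 minutes

Grace → UTC: 07:00–09:15, 11:30–13:45, 14:15–15:45, 16:45–17:15.
Mina → UTC: 10:00–10:30, 11:30–14:00, 14:45–16:30, 16:45–18:00.
Wyatt → UTC: 03:00–06:15, 08:00–08:30, 11:30–12:30, 13:30–15:00.
Grace ∩ Mina: 11:30–13:45, 14:45–15:45, 16:45–17:15.
Grace ∩ Mina ∩ Wyatt: 11:30–12:30, 13:30–13:45, 14:45–15:00.
Total common minutes: 60 + 15 + 15 = 90.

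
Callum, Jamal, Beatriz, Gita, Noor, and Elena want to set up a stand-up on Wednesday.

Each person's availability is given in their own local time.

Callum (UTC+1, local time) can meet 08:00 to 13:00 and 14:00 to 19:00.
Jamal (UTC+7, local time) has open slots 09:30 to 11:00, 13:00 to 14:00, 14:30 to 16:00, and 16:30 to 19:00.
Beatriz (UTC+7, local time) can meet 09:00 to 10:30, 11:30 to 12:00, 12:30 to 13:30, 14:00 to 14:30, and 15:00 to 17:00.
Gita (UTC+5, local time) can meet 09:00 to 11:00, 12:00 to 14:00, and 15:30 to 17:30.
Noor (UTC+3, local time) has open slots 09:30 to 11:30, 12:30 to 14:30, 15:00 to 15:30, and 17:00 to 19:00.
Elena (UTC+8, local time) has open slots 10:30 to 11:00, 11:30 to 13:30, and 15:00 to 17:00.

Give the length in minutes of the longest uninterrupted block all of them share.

30 minutes

Callum → UTC: 07:00–12:00, 13:00–18:00.
Jamal → UTC: 02:30–04:00, 06:00–07:00, 07:30–09:00, 09:30–12:00.
Beatriz → UTC: 02:00–03:30, 04:30–05:00, 05:30–06:30, 07:00–07:30, 08:00–10:00.
Gita → UTC: 04:00–06:00, 07:00–09:00, 10:30–12:30.
Noor → UTC: 06:30–08:30, 09:30–11:30, 12:00–12:30, 14:00–16:00.
Elena → UTC: 02:30–03:00, 03:30–05:30, 07:00–09:00.
Callum ∩ Jamal: 07:30–09:00, 09:30–12:00.
Callum ∩ Jamal ∩ Beatriz: 08:00–09:00, 09:30–10:00.
Callum ∩ Jamal ∩ Beatriz ∩ Gita: 08:00–09:00.
Callum ∩ Jamal ∩ Beatriz ∩ Gita ∩ Noor: 08:00–08:30.
Callum ∩ Jamal ∩ Beatriz ∩ Gita ∩ Noor ∩ Elena: 08:00–08:30.
Single common window of 30 minutes.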